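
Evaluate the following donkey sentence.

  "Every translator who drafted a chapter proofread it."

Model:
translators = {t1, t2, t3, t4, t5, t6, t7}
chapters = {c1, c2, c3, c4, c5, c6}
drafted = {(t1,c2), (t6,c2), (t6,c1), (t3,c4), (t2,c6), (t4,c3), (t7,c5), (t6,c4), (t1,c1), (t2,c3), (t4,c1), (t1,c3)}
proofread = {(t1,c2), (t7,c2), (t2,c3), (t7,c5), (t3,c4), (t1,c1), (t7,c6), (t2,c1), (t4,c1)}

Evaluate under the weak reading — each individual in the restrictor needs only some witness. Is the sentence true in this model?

"it" takes "a chapter" as antecedent — a donkey pronoun bound across the clause boundary.
Weak reading: every translator t with some drafted-chapter has at least one drafted-chapter c such that proofread(t,c).
Per translator: t1:✓  t2:✓  t3:✓  t4:✓  t6:✗  t7:✓
t6 has no witness among its drafted-chapters.

False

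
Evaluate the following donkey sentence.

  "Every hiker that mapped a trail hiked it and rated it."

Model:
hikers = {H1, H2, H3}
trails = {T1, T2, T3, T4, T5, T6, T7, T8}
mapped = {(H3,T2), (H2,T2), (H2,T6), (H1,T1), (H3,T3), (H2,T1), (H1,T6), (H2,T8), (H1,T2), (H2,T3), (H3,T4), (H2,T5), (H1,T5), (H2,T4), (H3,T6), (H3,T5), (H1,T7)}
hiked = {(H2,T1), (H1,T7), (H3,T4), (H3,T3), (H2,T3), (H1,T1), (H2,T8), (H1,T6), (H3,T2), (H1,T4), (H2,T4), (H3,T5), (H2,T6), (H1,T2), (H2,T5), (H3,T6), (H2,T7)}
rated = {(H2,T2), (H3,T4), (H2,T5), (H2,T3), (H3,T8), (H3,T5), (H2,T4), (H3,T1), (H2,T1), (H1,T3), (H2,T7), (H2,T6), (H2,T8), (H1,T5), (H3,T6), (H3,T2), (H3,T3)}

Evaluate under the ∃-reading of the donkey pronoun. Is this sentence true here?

False

"it" takes "a trail" as antecedent — a donkey pronoun bound across the clause boundary.
Weak reading: every hiker h with some mapped-trail has at least one mapped-trail t such that hiked(h,t) ∧ rated(h,t).
Per hiker: H1:✗  H2:✓  H3:✓
H1 has no witness among its mapped-trails.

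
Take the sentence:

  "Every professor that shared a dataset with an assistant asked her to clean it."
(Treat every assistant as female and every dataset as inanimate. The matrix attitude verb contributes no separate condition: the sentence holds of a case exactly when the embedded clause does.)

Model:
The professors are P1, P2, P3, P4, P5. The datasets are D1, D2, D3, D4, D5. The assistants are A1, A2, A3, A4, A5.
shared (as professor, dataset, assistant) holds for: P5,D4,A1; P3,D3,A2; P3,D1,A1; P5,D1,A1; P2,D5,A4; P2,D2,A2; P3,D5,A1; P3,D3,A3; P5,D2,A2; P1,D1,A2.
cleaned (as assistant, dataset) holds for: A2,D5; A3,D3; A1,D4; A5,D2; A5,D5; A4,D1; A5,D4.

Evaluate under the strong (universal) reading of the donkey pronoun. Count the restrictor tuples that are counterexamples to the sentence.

8

"her" takes "an assistant" as antecedent and "it" takes "a dataset"; both are donkey pronouns co-varying with the restrictor.
Strong reading: for every (p,d,a) with shared(p,d,a), cleaned(a,d).
Restrictor triples: (P1,D1,A2)→cleaned(A2,D1) ✗  (P2,D2,A2)→cleaned(A2,D2) ✗  (P2,D5,A4)→cleaned(A4,D5) ✗  (P3,D1,A1)→cleaned(A1,D1) ✗  (P3,D3,A2)→cleaned(A2,D3) ✗  (P3,D3,A3)→cleaned(A3,D3) ✓  (P3,D5,A1)→cleaned(A1,D5) ✗  (P5,D1,A1)→cleaned(A1,D1) ✗  (P5,D2,A2)→cleaned(A2,D2) ✗  (P5,D4,A1)→cleaned(A1,D4) ✓
Counterexamples (restrictor triples failing the scope): 8.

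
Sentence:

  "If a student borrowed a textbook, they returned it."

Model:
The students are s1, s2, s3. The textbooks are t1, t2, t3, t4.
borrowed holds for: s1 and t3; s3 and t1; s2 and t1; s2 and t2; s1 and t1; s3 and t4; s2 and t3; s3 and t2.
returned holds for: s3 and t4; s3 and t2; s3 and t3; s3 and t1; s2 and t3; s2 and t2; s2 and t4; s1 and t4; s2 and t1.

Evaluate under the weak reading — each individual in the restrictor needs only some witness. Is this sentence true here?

"it" takes "a textbook" as antecedent — a donkey pronoun bound across the clause boundary.
Weak reading: every student s with some borrowed-textbook has at least one borrowed-textbook t such that returned(s,t).
Per student: s1:✗  s2:✓  s3:✓
s1 has no witness among its borrowed-textbooks.

False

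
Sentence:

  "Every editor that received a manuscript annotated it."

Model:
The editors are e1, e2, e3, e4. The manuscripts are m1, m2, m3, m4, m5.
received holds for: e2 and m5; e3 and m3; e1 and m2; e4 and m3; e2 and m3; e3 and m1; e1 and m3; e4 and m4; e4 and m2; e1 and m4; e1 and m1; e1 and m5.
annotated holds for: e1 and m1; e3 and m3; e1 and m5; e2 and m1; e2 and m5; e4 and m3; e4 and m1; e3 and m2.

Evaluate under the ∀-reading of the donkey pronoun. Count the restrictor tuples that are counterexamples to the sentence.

7

"it" takes "a manuscript" as antecedent — a donkey pronoun bound across the clause boundary.
Strong reading: for every (e,m) with received(e,m), annotated(e,m).
Restrictor pairs: (e1,m1) ✓  (e1,m2) ✗  (e1,m3) ✗  (e1,m4) ✗  (e1,m5) ✓  (e2,m3) ✗  (e2,m5) ✓  (e3,m1) ✗  (e3,m3) ✓  (e4,m2) ✗  (e4,m3) ✓  (e4,m4) ✗
Counterexamples (restrictor pairs failing the scope): 7.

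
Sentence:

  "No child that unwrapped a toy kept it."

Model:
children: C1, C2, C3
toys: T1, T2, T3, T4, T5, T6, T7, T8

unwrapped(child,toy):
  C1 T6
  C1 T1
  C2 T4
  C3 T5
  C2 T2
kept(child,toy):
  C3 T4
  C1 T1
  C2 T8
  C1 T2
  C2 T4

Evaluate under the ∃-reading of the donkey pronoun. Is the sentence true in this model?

"it" takes "a toy" as antecedent — a donkey pronoun bound across the clause boundary.
Truth condition: for no (c,t) with unwrapped(c,t) does kept(c,t) hold.
Restrictor pairs — does the scope hold? (C1,T1):holds  (C1,T6):fails  (C2,T2):fails  (C2,T4):holds  (C3,T5):fails
Scope holds for 2 pair(s), so the sentence is false.

False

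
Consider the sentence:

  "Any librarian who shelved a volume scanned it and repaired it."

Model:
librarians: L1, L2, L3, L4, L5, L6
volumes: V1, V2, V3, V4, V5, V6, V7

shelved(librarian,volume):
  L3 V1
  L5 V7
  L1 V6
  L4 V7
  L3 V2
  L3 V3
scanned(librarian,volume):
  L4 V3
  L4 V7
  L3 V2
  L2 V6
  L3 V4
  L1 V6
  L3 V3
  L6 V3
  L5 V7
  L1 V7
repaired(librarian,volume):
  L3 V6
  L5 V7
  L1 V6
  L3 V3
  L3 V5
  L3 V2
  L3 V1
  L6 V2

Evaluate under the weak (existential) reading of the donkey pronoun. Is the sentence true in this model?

False

"it" takes "a volume" as antecedent — a donkey pronoun bound across the clause boundary.
Weak reading: every librarian l with some shelved-volume has at least one shelved-volume v such that scanned(l,v) ∧ repaired(l,v).
Per librarian: L1:✓  L3:✓  L4:✗  L5:✓
L4 has no witness among its shelved-volumes.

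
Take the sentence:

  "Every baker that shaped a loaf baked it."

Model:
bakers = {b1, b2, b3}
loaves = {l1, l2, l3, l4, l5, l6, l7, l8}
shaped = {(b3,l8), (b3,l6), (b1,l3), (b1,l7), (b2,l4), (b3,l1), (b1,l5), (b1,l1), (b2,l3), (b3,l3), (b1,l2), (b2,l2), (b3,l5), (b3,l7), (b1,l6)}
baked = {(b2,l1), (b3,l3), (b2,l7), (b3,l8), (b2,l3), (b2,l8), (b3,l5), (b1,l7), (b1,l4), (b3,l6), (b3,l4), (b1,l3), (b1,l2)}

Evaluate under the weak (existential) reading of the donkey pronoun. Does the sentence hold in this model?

True

"it" takes "a loaf" as antecedent — a donkey pronoun bound across the clause boundary.
Weak reading: every baker b with some shaped-loaf has at least one shaped-loaf l such that baked(b,l).
Per baker: b1:✓  b2:✓  b3:✓
Every baker in the restrictor has a witness.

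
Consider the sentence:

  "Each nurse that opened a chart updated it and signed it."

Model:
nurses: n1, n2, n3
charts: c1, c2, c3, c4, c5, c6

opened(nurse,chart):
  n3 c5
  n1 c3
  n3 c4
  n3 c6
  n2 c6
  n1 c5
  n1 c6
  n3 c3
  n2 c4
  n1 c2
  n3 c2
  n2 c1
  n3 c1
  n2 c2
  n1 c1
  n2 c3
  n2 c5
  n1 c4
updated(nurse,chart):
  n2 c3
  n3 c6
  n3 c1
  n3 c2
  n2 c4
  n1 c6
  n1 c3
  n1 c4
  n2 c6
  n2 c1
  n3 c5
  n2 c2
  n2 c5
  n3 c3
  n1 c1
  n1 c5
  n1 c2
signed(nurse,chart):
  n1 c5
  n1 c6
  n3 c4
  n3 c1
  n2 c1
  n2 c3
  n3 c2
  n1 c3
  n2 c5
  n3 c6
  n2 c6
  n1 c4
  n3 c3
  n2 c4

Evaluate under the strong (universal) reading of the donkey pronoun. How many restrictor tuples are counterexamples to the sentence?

5

"it" takes "a chart" as antecedent — a donkey pronoun bound across the clause boundary.
Strong reading: for every (n,c) with opened(n,c), updated(n,c) ∧ signed(n,c).
Restrictor pairs: (n1,c1) ✗  (n1,c2) ✗  (n1,c3) ✓  (n1,c4) ✓  (n1,c5) ✓  (n1,c6) ✓  (n2,c1) ✓  (n2,c2) ✗  (n2,c3) ✓  (n2,c4) ✓  (n2,c5) ✓  (n2,c6) ✓  (n3,c1) ✓  (n3,c2) ✓  (n3,c3) ✓  (n3,c4) ✗  (n3,c5) ✗  (n3,c6) ✓
Counterexamples (restrictor pairs failing the scope): 5.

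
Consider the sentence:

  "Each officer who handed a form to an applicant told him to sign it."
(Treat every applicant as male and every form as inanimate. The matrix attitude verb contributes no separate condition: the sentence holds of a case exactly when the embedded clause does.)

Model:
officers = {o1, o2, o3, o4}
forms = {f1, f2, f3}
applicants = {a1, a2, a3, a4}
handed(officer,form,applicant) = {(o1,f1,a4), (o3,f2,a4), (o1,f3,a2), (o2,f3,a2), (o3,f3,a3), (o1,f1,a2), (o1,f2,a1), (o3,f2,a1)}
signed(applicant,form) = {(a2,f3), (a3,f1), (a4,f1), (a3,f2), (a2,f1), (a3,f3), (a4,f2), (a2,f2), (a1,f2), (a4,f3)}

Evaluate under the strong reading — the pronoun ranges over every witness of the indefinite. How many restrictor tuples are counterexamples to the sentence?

0

"him" takes "an applicant" as antecedent and "it" takes "a form"; both are donkey pronouns co-varying with the restrictor.
Strong reading: for every (o,f,a) with handed(o,f,a), signed(a,f).
Restrictor triples: (o1,f1,a2)→signed(a2,f1) ✓  (o1,f1,a4)→signed(a4,f1) ✓  (o1,f2,a1)→signed(a1,f2) ✓  (o1,f3,a2)→signed(a2,f3) ✓  (o2,f3,a2)→signed(a2,f3) ✓  (o3,f2,a1)→signed(a1,f2) ✓  (o3,f2,a4)→signed(a4,f2) ✓  (o3,f3,a3)→signed(a3,f3) ✓
Counterexamples (restrictor triples failing the scope): 0.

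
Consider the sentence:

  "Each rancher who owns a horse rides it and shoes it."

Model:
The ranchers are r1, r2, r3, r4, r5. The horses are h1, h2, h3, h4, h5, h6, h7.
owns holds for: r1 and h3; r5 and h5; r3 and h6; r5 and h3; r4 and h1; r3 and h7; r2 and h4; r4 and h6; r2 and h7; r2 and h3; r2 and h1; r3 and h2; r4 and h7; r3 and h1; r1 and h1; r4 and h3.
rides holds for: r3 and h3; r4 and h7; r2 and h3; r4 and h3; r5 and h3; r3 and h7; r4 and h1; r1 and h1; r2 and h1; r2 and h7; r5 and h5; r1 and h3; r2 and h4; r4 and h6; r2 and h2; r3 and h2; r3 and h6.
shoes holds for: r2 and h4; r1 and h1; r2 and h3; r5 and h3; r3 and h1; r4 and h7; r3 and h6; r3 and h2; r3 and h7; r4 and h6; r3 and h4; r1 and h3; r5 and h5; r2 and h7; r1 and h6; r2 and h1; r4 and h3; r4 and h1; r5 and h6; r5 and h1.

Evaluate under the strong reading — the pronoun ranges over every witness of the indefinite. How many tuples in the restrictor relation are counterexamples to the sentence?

1

"it" takes "a horse" as antecedent — a donkey pronoun bound across the clause boundary.
Strong reading: for every (r,h) with owns(r,h), rides(r,h) ∧ shoes(r,h).
Restrictor pairs: (r1,h1) ✓  (r1,h3) ✓  (r2,h1) ✓  (r2,h3) ✓  (r2,h4) ✓  (r2,h7) ✓  (r3,h1) ✗  (r3,h2) ✓  (r3,h6) ✓  (r3,h7) ✓  (r4,h1) ✓  (r4,h3) ✓  (r4,h6) ✓  (r4,h7) ✓  (r5,h3) ✓  (r5,h5) ✓
Counterexamples (restrictor pairs failing the scope): 1.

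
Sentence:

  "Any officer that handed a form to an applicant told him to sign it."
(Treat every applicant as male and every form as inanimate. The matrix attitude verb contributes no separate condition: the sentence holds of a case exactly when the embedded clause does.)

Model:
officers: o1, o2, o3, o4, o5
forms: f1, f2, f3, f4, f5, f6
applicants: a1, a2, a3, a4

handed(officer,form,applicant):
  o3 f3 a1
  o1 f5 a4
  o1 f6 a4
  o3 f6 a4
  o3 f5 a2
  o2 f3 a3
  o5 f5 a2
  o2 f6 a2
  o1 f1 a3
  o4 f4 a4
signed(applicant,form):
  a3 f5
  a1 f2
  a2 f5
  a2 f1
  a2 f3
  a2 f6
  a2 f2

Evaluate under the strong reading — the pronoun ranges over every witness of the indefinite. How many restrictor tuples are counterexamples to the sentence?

"him" takes "an applicant" as antecedent and "it" takes "a form"; both are donkey pronouns co-varying with the restrictor.
Strong reading: for every (o,f,a) with handed(o,f,a), signed(a,f).
Restrictor triples: (o1,f1,a3)→signed(a3,f1) ✗  (o1,f5,a4)→signed(a4,f5) ✗  (o1,f6,a4)→signed(a4,f6) ✗  (o2,f3,a3)→signed(a3,f3) ✗  (o2,f6,a2)→signed(a2,f6) ✓  (o3,f3,a1)→signed(a1,f3) ✗  (o3,f5,a2)→signed(a2,f5) ✓  (o3,f6,a4)→signed(a4,f6) ✗  (o4,f4,a4)→signed(a4,f4) ✗  (o5,f5,a2)→signed(a2,f5) ✓
Counterexamples (restrictor triples failing the scope): 7.

7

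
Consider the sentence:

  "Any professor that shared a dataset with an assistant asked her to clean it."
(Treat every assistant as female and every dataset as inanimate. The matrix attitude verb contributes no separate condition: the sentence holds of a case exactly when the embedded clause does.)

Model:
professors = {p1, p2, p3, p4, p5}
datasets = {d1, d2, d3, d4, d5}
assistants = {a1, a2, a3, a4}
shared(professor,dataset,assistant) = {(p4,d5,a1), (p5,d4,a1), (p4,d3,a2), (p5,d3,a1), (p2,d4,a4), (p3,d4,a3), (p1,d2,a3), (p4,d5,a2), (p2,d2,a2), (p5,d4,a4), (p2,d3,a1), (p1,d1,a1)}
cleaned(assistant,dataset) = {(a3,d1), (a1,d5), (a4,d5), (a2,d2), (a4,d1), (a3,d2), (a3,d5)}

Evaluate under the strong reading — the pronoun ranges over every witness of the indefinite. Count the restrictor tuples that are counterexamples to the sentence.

"her" takes "an assistant" as antecedent and "it" takes "a dataset"; both are donkey pronouns co-varying with the restrictor.
Strong reading: for every (p,d,a) with shared(p,d,a), cleaned(a,d).
Restrictor triples: (p1,d1,a1)→cleaned(a1,d1) ✗  (p1,d2,a3)→cleaned(a3,d2) ✓  (p2,d2,a2)→cleaned(a2,d2) ✓  (p2,d3,a1)→cleaned(a1,d3) ✗  (p2,d4,a4)→cleaned(a4,d4) ✗  (p3,d4,a3)→cleaned(a3,d4) ✗  (p4,d3,a2)→cleaned(a2,d3) ✗  (p4,d5,a1)→cleaned(a1,d5) ✓  (p4,d5,a2)→cleaned(a2,d5) ✗  (p5,d3,a1)→cleaned(a1,d3) ✗  (p5,d4,a1)→cleaned(a1,d4) ✗  (p5,d4,a4)→cleaned(a4,d4) ✗
Counterexamples (restrictor triples failing the scope): 9.

9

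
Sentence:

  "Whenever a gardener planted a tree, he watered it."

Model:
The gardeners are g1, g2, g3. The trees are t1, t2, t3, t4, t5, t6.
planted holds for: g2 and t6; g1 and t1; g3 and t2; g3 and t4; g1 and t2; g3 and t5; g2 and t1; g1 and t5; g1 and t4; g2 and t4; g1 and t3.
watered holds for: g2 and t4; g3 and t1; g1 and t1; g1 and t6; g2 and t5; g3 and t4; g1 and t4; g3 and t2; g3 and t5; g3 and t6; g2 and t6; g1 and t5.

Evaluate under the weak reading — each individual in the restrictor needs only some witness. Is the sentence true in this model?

True

"it" takes "a tree" as antecedent — a donkey pronoun bound across the clause boundary.
Weak reading: every gardener g with some planted-tree has at least one planted-tree t such that watered(g,t).
Per gardener: g1:✓  g2:✓  g3:✓
Every gardener in the restrictor has a witness.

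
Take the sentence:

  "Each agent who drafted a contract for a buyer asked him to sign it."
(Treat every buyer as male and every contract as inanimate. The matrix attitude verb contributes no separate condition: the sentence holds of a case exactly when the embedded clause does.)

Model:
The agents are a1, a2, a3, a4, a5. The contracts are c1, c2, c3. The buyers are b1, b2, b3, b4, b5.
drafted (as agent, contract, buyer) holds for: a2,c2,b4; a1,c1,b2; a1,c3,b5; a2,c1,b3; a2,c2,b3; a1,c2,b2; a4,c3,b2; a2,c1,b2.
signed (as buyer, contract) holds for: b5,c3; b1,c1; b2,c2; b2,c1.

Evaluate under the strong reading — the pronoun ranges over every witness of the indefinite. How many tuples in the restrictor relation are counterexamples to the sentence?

4

"him" takes "a buyer" as antecedent and "it" takes "a contract"; both are donkey pronouns co-varying with the restrictor.
Strong reading: for every (a,c,b) with drafted(a,c,b), signed(b,c).
Restrictor triples: (a1,c1,b2)→signed(b2,c1) ✓  (a1,c2,b2)→signed(b2,c2) ✓  (a1,c3,b5)→signed(b5,c3) ✓  (a2,c1,b2)→signed(b2,c1) ✓  (a2,c1,b3)→signed(b3,c1) ✗  (a2,c2,b3)→signed(b3,c2) ✗  (a2,c2,b4)→signed(b4,c2) ✗  (a4,c3,b2)→signed(b2,c3) ✗
Counterexamples (restrictor triples failing the scope): 4.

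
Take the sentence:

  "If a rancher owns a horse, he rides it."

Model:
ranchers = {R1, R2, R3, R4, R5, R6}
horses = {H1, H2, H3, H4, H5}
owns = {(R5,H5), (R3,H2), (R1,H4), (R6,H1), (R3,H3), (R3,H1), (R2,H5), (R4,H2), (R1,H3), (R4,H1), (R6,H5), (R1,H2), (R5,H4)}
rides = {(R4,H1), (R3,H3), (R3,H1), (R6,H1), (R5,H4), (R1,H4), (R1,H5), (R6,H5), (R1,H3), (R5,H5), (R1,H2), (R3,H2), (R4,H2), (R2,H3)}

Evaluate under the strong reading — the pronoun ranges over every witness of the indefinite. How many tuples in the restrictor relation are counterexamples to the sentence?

"it" takes "a horse" as antecedent — a donkey pronoun bound across the clause boundary.
Strong reading: for every (r,h) with owns(r,h), rides(r,h).
Restrictor pairs: (R1,H2) ✓  (R1,H3) ✓  (R1,H4) ✓  (R2,H5) ✗  (R3,H1) ✓  (R3,H2) ✓  (R3,H3) ✓  (R4,H1) ✓  (R4,H2) ✓  (R5,H4) ✓  (R5,H5) ✓  (R6,H1) ✓  (R6,H5) ✓
Counterexamples (restrictor pairs failing the scope): 1.

1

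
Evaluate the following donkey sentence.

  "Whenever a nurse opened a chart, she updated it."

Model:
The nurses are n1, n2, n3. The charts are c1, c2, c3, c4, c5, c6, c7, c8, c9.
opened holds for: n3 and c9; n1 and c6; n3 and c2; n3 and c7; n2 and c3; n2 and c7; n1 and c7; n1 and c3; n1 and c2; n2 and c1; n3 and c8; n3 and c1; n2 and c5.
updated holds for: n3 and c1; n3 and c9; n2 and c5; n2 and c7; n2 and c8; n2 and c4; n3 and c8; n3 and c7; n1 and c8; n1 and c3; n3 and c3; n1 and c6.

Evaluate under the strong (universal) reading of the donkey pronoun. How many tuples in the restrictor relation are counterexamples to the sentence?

5

"it" takes "a chart" as antecedent — a donkey pronoun bound across the clause boundary.
Strong reading: for every (n,c) with opened(n,c), updated(n,c).
Restrictor pairs: (n1,c2) ✗  (n1,c3) ✓  (n1,c6) ✓  (n1,c7) ✗  (n2,c1) ✗  (n2,c3) ✗  (n2,c5) ✓  (n2,c7) ✓  (n3,c1) ✓  (n3,c2) ✗  (n3,c7) ✓  (n3,c8) ✓  (n3,c9) ✓
Counterexamples (restrictor pairs failing the scope): 5.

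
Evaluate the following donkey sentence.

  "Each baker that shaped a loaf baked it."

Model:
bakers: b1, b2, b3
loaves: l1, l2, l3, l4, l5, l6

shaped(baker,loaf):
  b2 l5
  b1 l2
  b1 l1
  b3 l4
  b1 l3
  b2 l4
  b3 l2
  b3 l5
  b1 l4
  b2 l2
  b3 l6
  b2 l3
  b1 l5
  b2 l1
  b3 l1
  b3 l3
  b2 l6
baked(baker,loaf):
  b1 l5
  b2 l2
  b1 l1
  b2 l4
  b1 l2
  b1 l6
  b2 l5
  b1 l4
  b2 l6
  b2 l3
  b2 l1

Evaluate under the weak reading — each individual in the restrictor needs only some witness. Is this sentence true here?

False

"it" takes "a loaf" as antecedent — a donkey pronoun bound across the clause boundary.
Weak reading: every baker b with some shaped-loaf has at least one shaped-loaf l such that baked(b,l).
Per baker: b1:✓  b2:✓  b3:✗
b3 has no witness among its shaped-loaves.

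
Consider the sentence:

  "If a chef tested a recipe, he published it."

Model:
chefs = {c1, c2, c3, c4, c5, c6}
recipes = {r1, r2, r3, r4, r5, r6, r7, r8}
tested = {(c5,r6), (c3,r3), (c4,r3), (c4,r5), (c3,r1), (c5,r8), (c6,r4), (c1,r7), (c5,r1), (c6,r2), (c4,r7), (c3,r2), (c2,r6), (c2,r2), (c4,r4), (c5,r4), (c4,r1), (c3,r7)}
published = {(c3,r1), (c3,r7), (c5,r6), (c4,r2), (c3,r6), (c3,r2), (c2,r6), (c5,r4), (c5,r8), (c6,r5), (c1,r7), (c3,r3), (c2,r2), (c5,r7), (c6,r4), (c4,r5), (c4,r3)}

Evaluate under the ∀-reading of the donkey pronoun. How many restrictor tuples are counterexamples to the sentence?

"it" takes "a recipe" as antecedent — a donkey pronoun bound across the clause boundary.
Strong reading: for every (c,r) with tested(c,r), published(c,r).
Restrictor pairs: (c1,r7) ✓  (c2,r2) ✓  (c2,r6) ✓  (c3,r1) ✓  (c3,r2) ✓  (c3,r3) ✓  (c3,r7) ✓  (c4,r1) ✗  (c4,r3) ✓  (c4,r4) ✗  (c4,r5) ✓  (c4,r7) ✗  (c5,r1) ✗  (c5,r4) ✓  (c5,r6) ✓  (c5,r8) ✓  (c6,r2) ✗  (c6,r4) ✓
Counterexamples (restrictor pairs failing the scope): 5.

5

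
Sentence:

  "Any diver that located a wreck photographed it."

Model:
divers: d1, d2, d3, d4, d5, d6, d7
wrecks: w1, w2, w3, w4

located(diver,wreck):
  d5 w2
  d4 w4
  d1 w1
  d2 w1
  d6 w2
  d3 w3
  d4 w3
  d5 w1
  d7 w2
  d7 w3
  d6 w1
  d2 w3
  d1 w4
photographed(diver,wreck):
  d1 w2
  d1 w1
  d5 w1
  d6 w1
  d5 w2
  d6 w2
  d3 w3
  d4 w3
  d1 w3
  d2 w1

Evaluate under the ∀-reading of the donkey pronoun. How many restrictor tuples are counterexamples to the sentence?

"it" takes "a wreck" as antecedent — a donkey pronoun bound across the clause boundary.
Strong reading: for every (d,w) with located(d,w), photographed(d,w).
Restrictor pairs: (d1,w1) ✓  (d1,w4) ✗  (d2,w1) ✓  (d2,w3) ✗  (d3,w3) ✓  (d4,w3) ✓  (d4,w4) ✗  (d5,w1) ✓  (d5,w2) ✓  (d6,w1) ✓  (d6,w2) ✓  (d7,w2) ✗  (d7,w3) ✗
Counterexamples (restrictor pairs failing the scope): 5.

5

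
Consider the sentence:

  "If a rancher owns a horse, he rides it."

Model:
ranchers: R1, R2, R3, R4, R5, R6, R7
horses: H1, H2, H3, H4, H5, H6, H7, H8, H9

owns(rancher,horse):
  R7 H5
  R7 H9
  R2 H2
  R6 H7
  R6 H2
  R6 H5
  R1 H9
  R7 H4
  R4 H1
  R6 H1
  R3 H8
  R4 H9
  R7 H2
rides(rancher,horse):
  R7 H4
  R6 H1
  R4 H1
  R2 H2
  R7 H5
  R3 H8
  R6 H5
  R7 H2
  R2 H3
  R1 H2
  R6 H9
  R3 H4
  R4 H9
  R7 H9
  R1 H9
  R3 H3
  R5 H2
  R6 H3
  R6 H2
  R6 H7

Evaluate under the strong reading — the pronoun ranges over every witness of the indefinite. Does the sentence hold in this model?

"it" takes "a horse" as antecedent — a donkey pronoun bound across the clause boundary.
Strong reading: for every (r,h) with owns(r,h), rides(r,h).
Restrictor pairs: (R1,H9) ✓  (R2,H2) ✓  (R3,H8) ✓  (R4,H1) ✓  (R4,H9) ✓  (R6,H1) ✓  (R6,H2) ✓  (R6,H5) ✓  (R6,H7) ✓  (R7,H2) ✓  (R7,H4) ✓  (R7,H5) ✓  (R7,H9) ✓
Every restrictor pair satisfies the scope.

True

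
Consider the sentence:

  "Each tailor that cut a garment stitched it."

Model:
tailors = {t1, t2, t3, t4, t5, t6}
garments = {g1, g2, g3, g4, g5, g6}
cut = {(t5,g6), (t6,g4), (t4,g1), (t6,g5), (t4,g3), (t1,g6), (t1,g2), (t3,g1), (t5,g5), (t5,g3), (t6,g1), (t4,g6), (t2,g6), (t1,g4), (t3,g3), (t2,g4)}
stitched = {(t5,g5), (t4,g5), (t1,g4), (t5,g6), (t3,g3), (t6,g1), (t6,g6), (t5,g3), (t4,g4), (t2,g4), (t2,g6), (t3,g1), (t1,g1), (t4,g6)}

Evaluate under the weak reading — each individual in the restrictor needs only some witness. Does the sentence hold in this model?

"it" takes "a garment" as antecedent — a donkey pronoun bound across the clause boundary.
Weak reading: every tailor t with some cut-garment has at least one cut-garment g such that stitched(t,g).
Per tailor: t1:✓  t2:✓  t3:✓  t4:✓  t5:✓  t6:✓
Every tailor in the restrictor has a witness.

True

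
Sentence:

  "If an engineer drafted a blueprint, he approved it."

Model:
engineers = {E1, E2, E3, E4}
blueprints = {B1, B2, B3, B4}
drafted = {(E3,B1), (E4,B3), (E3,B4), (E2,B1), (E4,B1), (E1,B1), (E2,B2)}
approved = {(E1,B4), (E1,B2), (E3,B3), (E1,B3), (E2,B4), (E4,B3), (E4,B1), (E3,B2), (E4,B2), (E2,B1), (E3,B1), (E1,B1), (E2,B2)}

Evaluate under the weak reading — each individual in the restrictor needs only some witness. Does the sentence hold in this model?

True

"it" takes "a blueprint" as antecedent — a donkey pronoun bound across the clause boundary.
Weak reading: every engineer e with some drafted-blueprint has at least one drafted-blueprint b such that approved(e,b).
Per engineer: E1:✓  E2:✓  E3:✓  E4:✓
Every engineer in the restrictor has a witness.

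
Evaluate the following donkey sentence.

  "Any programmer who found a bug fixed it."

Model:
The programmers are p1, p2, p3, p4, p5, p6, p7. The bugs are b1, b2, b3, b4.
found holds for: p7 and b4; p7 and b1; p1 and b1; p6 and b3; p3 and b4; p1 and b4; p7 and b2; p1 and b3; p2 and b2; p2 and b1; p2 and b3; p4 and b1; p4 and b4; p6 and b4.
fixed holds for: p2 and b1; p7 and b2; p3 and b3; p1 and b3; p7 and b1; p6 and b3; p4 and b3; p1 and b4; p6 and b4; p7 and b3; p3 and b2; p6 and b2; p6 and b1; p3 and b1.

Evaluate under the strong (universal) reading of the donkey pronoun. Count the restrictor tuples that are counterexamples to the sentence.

7

"it" takes "a bug" as antecedent — a donkey pronoun bound across the clause boundary.
Strong reading: for every (p,b) with found(p,b), fixed(p,b).
Restrictor pairs: (p1,b1) ✗  (p1,b3) ✓  (p1,b4) ✓  (p2,b1) ✓  (p2,b2) ✗  (p2,b3) ✗  (p3,b4) ✗  (p4,b1) ✗  (p4,b4) ✗  (p6,b3) ✓  (p6,b4) ✓  (p7,b1) ✓  (p7,b2) ✓  (p7,b4) ✗
Counterexamples (restrictor pairs failing the scope): 7.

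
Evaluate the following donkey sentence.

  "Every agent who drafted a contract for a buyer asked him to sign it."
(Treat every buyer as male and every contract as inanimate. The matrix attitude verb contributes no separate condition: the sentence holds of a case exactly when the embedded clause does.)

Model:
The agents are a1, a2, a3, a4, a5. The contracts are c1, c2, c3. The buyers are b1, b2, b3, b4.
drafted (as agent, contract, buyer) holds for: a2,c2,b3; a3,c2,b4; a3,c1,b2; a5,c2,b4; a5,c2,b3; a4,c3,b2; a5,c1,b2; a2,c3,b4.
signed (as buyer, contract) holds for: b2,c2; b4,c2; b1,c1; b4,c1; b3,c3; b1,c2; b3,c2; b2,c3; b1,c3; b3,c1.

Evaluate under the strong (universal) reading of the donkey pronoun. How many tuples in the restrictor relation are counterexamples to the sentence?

3

"him" takes "a buyer" as antecedent and "it" takes "a contract"; both are donkey pronouns co-varying with the restrictor.
Strong reading: for every (a,c,b) with drafted(a,c,b), signed(b,c).
Restrictor triples: (a2,c2,b3)→signed(b3,c2) ✓  (a2,c3,b4)→signed(b4,c3) ✗  (a3,c1,b2)→signed(b2,c1) ✗  (a3,c2,b4)→signed(b4,c2) ✓  (a4,c3,b2)→signed(b2,c3) ✓  (a5,c1,b2)→signed(b2,c1) ✗  (a5,c2,b3)→signed(b3,c2) ✓  (a5,c2,b4)→signed(b4,c2) ✓
Counterexamples (restrictor triples failing the scope): 3.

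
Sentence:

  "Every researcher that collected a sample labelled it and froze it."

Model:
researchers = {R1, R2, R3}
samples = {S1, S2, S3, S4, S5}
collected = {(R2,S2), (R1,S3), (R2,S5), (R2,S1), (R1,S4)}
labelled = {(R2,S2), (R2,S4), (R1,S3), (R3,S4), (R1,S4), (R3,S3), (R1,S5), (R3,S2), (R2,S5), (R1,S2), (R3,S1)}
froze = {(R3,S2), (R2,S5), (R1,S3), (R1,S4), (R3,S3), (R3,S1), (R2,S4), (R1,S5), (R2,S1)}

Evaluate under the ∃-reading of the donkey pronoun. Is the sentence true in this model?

"it" takes "a sample" as antecedent — a donkey pronoun bound across the clause boundary.
Weak reading: every researcher r with some collected-sample has at least one collected-sample s such that labelled(r,s) ∧ froze(r,s).
Per researcher: R1:✓  R2:✓
Every researcher in the restrictor has a witness.

True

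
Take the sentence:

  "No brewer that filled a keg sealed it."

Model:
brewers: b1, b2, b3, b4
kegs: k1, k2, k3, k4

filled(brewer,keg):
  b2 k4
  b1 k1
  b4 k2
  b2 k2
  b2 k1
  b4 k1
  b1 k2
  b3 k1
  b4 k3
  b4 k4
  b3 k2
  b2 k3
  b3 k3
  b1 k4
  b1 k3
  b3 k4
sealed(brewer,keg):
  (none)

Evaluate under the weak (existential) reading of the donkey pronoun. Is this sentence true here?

"it" takes "a keg" as antecedent — a donkey pronoun bound across the clause boundary.
Truth condition: for no (b,k) with filled(b,k) does sealed(b,k) hold.
Restrictor pairs — does the scope hold? (b1,k1):fails  (b1,k2):fails  (b1,k3):fails  (b1,k4):fails  (b2,k1):fails  (b2,k2):fails  (b2,k3):fails  (b2,k4):fails  (b3,k1):fails  (b3,k2):fails  (b3,k3):fails  (b3,k4):fails  (b4,k1):fails  (b4,k2):fails  (b4,k3):fails  (b4,k4):fails
Scope holds for no restrictor pair, so the sentence is true.

True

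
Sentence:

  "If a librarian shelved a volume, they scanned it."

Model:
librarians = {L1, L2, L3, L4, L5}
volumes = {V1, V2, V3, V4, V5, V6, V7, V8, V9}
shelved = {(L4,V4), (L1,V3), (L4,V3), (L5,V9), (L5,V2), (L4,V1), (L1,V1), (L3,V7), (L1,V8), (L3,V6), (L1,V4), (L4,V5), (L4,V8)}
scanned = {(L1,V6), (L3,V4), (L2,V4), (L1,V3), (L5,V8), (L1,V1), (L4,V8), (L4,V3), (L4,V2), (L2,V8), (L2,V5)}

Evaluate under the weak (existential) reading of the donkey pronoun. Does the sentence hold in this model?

False

"it" takes "a volume" as antecedent — a donkey pronoun bound across the clause boundary.
Weak reading: every librarian l with some shelved-volume has at least one shelved-volume v such that scanned(l,v).
Per librarian: L1:✓  L3:✗  L4:✓  L5:✗
L3 has no witness among its shelved-volumes.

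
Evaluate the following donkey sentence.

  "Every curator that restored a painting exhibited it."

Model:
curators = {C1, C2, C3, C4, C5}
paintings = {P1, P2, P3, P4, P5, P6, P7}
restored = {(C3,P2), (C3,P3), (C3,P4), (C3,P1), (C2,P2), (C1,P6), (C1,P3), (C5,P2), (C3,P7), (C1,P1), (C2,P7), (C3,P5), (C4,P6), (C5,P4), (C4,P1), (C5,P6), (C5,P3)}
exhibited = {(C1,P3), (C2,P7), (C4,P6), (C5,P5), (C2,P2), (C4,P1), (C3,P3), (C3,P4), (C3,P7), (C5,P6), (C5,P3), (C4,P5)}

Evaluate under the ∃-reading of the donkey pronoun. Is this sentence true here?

"it" takes "a painting" as antecedent — a donkey pronoun bound across the clause boundary.
Weak reading: every curator c with some restored-painting has at least one restored-painting p such that exhibited(c,p).
Per curator: C1:✓  C2:✓  C3:✓  C4:✓  C5:✓
Every curator in the restrictor has a witness.

True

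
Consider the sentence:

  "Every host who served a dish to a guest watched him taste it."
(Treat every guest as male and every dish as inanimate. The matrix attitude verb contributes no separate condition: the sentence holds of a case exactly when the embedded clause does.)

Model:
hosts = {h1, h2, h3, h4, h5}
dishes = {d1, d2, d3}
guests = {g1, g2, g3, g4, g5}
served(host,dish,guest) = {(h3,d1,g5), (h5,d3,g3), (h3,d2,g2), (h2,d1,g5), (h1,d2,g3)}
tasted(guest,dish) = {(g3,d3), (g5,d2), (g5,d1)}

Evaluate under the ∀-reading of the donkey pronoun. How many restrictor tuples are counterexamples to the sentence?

"him" takes "a guest" as antecedent and "it" takes "a dish"; both are donkey pronouns co-varying with the restrictor.
Strong reading: for every (h,d,g) with served(h,d,g), tasted(g,d).
Restrictor triples: (h1,d2,g3)→tasted(g3,d2) ✗  (h2,d1,g5)→tasted(g5,d1) ✓  (h3,d1,g5)→tasted(g5,d1) ✓  (h3,d2,g2)→tasted(g2,d2) ✗  (h5,d3,g3)→tasted(g3,d3) ✓
Counterexamples (restrictor triples failing the scope): 2.

2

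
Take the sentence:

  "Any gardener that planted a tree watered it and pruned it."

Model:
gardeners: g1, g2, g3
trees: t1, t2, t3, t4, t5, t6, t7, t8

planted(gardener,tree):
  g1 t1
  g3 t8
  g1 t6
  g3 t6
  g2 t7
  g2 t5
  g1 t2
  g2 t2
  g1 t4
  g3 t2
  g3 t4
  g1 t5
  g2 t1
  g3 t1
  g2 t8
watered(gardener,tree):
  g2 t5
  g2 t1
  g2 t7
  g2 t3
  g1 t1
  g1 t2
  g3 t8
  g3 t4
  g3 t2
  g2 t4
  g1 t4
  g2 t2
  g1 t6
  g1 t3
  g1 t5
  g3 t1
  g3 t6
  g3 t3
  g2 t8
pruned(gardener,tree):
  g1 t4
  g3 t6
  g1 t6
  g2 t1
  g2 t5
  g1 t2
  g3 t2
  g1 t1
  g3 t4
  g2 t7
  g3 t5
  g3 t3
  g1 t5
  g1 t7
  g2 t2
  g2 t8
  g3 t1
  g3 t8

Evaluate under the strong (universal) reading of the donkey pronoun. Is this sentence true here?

True

"it" takes "a tree" as antecedent — a donkey pronoun bound across the clause boundary.
Strong reading: for every (g,t) with planted(g,t), watered(g,t) ∧ pruned(g,t).
Restrictor pairs: (g1,t1) ✓  (g1,t2) ✓  (g1,t4) ✓  (g1,t5) ✓  (g1,t6) ✓  (g2,t1) ✓  (g2,t2) ✓  (g2,t5) ✓  (g2,t7) ✓  (g2,t8) ✓  (g3,t1) ✓  (g3,t2) ✓  (g3,t4) ✓  (g3,t6) ✓  (g3,t8) ✓
Every restrictor pair satisfies the scope.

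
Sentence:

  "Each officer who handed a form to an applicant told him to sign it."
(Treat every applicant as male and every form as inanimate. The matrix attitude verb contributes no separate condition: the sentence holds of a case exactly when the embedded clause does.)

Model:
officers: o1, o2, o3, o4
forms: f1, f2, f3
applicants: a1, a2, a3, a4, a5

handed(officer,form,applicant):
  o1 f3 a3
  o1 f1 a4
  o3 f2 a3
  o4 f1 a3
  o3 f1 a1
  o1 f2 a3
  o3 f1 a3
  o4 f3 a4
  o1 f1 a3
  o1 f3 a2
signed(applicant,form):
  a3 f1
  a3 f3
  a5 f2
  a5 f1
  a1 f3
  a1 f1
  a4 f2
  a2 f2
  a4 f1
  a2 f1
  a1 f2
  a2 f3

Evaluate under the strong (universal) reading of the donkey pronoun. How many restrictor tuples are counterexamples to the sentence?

3

"him" takes "an applicant" as antecedent and "it" takes "a form"; both are donkey pronouns co-varying with the restrictor.
Strong reading: for every (o,f,a) with handed(o,f,a), signed(a,f).
Restrictor triples: (o1,f1,a3)→signed(a3,f1) ✓  (o1,f1,a4)→signed(a4,f1) ✓  (o1,f2,a3)→signed(a3,f2) ✗  (o1,f3,a2)→signed(a2,f3) ✓  (o1,f3,a3)→signed(a3,f3) ✓  (o3,f1,a1)→signed(a1,f1) ✓  (o3,f1,a3)→signed(a3,f1) ✓  (o3,f2,a3)→signed(a3,f2) ✗  (o4,f1,a3)→signed(a3,f1) ✓  (o4,f3,a4)→signed(a4,f3) ✗
Counterexamples (restrictor triples failing the scope): 3.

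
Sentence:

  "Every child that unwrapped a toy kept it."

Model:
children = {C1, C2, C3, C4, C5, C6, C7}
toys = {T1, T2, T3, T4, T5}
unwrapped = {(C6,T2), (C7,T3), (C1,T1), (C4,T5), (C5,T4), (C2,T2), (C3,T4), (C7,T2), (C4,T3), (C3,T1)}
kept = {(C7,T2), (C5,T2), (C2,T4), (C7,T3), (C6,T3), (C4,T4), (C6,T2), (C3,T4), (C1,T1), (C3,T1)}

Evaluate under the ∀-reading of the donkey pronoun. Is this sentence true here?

False

"it" takes "a toy" as antecedent — a donkey pronoun bound across the clause boundary.
Strong reading: for every (c,t) with unwrapped(c,t), kept(c,t).
Restrictor pairs: (C1,T1) ✓  (C2,T2) ✗  (C3,T1) ✓  (C3,T4) ✓  (C4,T3) ✗  (C4,T5) ✗  (C5,T4) ✗  (C6,T2) ✓  (C7,T2) ✓  (C7,T3) ✓
Counterexample: (C2,T2) is in unwrapped but fails the scope.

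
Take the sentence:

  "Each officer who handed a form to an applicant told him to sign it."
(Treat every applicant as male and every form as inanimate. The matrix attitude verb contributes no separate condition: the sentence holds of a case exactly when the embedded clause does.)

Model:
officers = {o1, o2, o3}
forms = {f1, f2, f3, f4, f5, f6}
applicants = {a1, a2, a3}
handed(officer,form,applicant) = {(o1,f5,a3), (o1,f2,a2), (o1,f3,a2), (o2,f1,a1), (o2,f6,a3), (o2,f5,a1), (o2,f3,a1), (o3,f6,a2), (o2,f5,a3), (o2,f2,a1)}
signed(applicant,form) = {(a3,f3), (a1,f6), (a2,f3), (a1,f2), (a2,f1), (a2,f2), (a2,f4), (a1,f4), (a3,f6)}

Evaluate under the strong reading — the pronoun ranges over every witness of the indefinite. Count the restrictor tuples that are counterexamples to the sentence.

"him" takes "an applicant" as antecedent and "it" takes "a form"; both are donkey pronouns co-varying with the restrictor.
Strong reading: for every (o,f,a) with handed(o,f,a), signed(a,f).
Restrictor triples: (o1,f2,a2)→signed(a2,f2) ✓  (o1,f3,a2)→signed(a2,f3) ✓  (o1,f5,a3)→signed(a3,f5) ✗  (o2,f1,a1)→signed(a1,f1) ✗  (o2,f2,a1)→signed(a1,f2) ✓  (o2,f3,a1)→signed(a1,f3) ✗  (o2,f5,a1)→signed(a1,f5) ✗  (o2,f5,a3)→signed(a3,f5) ✗  (o2,f6,a3)→signed(a3,f6) ✓  (o3,f6,a2)→signed(a2,f6) ✗
Counterexamples (restrictor triples failing the scope): 6.

6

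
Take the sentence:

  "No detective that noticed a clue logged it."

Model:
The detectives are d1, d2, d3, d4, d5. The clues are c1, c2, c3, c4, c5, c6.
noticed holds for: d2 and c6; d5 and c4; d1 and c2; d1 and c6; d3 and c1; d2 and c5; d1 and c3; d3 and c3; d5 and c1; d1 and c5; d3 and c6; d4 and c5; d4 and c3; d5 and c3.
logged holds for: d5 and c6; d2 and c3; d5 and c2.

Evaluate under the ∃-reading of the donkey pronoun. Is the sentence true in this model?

"it" takes "a clue" as antecedent — a donkey pronoun bound across the clause boundary.
Truth condition: for no (d,c) with noticed(d,c) does logged(d,c) hold.
Restrictor pairs — does the scope hold? (d1,c2):fails  (d1,c3):fails  (d1,c5):fails  (d1,c6):fails  (d2,c5):fails  (d2,c6):fails  (d3,c1):fails  (d3,c3):fails  (d3,c6):fails  (d4,c3):fails  (d4,c5):fails  (d5,c1):fails  (d5,c3):fails  (d5,c4):fails
Scope holds for no restrictor pair, so the sentence is true.

True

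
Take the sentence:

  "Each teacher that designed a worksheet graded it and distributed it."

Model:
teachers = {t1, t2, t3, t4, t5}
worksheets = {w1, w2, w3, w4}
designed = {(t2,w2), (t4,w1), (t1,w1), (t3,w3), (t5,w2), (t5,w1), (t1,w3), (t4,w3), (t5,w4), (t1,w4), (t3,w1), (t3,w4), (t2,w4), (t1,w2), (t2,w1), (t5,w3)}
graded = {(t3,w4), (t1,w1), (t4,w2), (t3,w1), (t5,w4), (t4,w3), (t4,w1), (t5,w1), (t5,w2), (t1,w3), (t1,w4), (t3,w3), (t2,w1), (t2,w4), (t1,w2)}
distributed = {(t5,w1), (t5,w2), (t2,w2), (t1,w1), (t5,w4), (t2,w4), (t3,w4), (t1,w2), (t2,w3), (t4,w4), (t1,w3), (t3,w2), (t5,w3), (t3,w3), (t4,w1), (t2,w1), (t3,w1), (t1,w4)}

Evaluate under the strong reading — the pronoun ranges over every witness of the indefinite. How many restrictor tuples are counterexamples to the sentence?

"it" takes "a worksheet" as antecedent — a donkey pronoun bound across the clause boundary.
Strong reading: for every (t,w) with designed(t,w), graded(t,w) ∧ distributed(t,w).
Restrictor pairs: (t1,w1) ✓  (t1,w2) ✓  (t1,w3) ✓  (t1,w4) ✓  (t2,w1) ✓  (t2,w2) ✗  (t2,w4) ✓  (t3,w1) ✓  (t3,w3) ✓  (t3,w4) ✓  (t4,w1) ✓  (t4,w3) ✗  (t5,w1) ✓  (t5,w2) ✓  (t5,w3) ✗  (t5,w4) ✓
Counterexamples (restrictor pairs failing the scope): 3.

3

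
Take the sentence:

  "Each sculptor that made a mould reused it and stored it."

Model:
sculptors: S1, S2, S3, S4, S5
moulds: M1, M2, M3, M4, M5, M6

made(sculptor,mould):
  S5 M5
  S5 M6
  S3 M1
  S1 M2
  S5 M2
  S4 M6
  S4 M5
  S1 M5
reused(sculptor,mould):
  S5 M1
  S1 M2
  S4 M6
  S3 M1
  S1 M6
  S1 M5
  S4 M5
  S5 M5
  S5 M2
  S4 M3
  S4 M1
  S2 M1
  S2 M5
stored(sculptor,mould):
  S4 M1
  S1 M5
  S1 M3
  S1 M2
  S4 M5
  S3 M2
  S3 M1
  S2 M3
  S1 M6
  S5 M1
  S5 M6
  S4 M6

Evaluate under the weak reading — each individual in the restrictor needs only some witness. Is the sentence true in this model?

"it" takes "a mould" as antecedent — a donkey pronoun bound across the clause boundary.
Weak reading: every sculptor s with some made-mould has at least one made-mould m such that reused(s,m) ∧ stored(s,m).
Per sculptor: S1:✓  S3:✓  S4:✓  S5:✗
S5 has no witness among its made-moulds.

False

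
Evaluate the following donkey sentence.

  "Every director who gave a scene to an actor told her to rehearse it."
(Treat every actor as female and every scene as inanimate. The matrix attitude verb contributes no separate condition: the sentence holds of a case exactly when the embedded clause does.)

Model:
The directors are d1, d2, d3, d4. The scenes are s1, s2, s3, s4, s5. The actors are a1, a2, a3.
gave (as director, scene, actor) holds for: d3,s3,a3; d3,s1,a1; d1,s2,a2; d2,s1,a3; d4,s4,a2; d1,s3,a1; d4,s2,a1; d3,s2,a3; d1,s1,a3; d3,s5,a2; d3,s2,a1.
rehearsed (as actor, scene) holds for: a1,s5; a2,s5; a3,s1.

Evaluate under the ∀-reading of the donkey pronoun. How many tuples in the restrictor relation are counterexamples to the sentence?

"her" takes "an actor" as antecedent and "it" takes "a scene"; both are donkey pronouns co-varying with the restrictor.
Strong reading: for every (d,s,a) with gave(d,s,a), rehearsed(a,s).
Restrictor triples: (d1,s1,a3)→rehearsed(a3,s1) ✓  (d1,s2,a2)→rehearsed(a2,s2) ✗  (d1,s3,a1)→rehearsed(a1,s3) ✗  (d2,s1,a3)→rehearsed(a3,s1) ✓  (d3,s1,a1)→rehearsed(a1,s1) ✗  (d3,s2,a1)→rehearsed(a1,s2) ✗  (d3,s2,a3)→rehearsed(a3,s2) ✗  (d3,s3,a3)→rehearsed(a3,s3) ✗  (d3,s5,a2)→rehearsed(a2,s5) ✓  (d4,s2,a1)→rehearsed(a1,s2) ✗  (d4,s4,a2)→rehearsed(a2,s4) ✗
Counterexamples (restrictor triples failing the scope): 8.

8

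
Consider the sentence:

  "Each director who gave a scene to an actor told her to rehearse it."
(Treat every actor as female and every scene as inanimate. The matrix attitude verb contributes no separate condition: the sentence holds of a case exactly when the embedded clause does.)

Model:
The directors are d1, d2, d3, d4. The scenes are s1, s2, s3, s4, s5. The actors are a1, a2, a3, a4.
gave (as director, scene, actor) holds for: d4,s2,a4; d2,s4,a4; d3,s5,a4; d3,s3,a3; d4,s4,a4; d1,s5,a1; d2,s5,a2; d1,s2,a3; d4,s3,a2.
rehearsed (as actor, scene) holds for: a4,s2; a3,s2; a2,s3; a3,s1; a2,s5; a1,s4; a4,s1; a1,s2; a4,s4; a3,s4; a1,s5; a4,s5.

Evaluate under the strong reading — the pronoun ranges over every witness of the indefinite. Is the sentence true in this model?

"her" takes "an actor" as antecedent and "it" takes "a scene"; both are donkey pronouns co-varying with the restrictor.
Strong reading: for every (d,s,a) with gave(d,s,a), rehearsed(a,s).
Restrictor triples: (d1,s2,a3)→rehearsed(a3,s2) ✓  (d1,s5,a1)→rehearsed(a1,s5) ✓  (d2,s4,a4)→rehearsed(a4,s4) ✓  (d2,s5,a2)→rehearsed(a2,s5) ✓  (d3,s3,a3)→rehearsed(a3,s3) ✗  (d3,s5,a4)→rehearsed(a4,s5) ✓  (d4,s2,a4)→rehearsed(a4,s2) ✓  (d4,s3,a2)→rehearsed(a2,s3) ✓  (d4,s4,a4)→rehearsed(a4,s4) ✓
Counterexample: (d3,s3,a3) — rehearsed(a3,s3) does not hold.

False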